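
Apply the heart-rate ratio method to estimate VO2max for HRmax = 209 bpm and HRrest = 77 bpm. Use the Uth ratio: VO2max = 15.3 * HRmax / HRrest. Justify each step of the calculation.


VO2max = 15.3 * HRmax / HRrest
VO2max = 15.3 * 209 / 77
VO2max = 3197.7 / 77 = 41.5286 mL/kg/min

41.5286 mL/kg/min


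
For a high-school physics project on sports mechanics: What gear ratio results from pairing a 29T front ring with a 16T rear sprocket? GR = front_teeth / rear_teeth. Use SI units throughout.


GR = front_teeth / rear_teeth
GR = 29 / 16
GR = 1.8125

1.8125


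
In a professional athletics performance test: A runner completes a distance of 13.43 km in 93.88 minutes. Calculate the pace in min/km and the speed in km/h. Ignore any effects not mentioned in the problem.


Pace = time / distance = 93.88 min / 13.43 km = 6.9903 min/km
Speed = distance / time_in_hours = 13.43 / 1.5647 hr
Speed = 8.5833 km/h

6.9903 min/km, 8.5833 km/h


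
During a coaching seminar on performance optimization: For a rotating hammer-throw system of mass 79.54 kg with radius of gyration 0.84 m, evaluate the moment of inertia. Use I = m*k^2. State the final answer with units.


I = m * k^2
I = 79.54 * 0.84^2
I = 79.54 * 0.7056 = 56.1234 kg*m^2

56.1234 kg*m^2


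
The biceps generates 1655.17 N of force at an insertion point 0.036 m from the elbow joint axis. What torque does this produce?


tau = F * d
tau = 1655.17 * 0.036
tau = 59.5861 N*m

59.5861 N*m


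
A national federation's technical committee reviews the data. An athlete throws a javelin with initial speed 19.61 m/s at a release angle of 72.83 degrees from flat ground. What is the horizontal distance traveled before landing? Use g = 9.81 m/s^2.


R = v^2 * sin(2*theta) / g
Convert angle to radians: theta = 72.83 deg = 1.2711 rad
sin(2*theta) = sin(2.5422) = 0.5641
R = 19.61^2 * 0.5641 / 9.81
R = 384.5521 * 0.5641 / 9.81 = 22.1128 m

22.1128 m


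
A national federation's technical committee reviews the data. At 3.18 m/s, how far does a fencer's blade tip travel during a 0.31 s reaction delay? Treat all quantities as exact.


d = v * t
d = 3.18 * 0.31
d = 0.9858 m

0.9858 m


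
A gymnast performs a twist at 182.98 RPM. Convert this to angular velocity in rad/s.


omega = RPM * 2 * pi / 60
omega = 182.98 * 2 * 3.14159 / 60
omega = 1149.6972 / 60 = 19.1616 rad/s

19.1616 rad/s


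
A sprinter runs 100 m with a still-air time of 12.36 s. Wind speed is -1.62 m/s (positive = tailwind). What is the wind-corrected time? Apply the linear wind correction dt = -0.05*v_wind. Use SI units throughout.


dt = -0.05 * v_wind = -0.05 * -1.62 = 0.081 s
t_corrected = t_still + dt = 12.36 + (0.081)
t_corrected = 12.441 s

12.441 s


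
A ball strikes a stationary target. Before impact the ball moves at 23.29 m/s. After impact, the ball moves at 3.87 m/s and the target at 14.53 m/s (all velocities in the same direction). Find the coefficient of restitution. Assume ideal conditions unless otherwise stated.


e = (v2_after - v1_after) / (v1_before - v2_before)
Numerator = 14.53 - 3.87 = 10.66
Denominator = 23.29 - 0 = 23.29
e = 10.66 / 23.29 = 0.4577

0.4577


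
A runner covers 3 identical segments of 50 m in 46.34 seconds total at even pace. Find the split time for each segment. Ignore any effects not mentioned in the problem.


Split time = total_time / n_laps = 46.34 / 3
Split time = 15.4467 s per lap

15.4467 s


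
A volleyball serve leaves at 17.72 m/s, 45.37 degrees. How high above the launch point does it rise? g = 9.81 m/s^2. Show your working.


H = (v*sin(theta))^2 / (2*g)
vy = v*sin(theta) = 17.72 * sin(45.37 deg) = 12.6106 m/s
H = vy^2 / (2*g) = 159.0269 / (2*9.81)
H = 159.0269 / 19.62 = 8.1053 m

8.1053 m


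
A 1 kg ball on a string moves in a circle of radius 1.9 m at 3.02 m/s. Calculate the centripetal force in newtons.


Fc = m * v^2 / r
v^2 = 3.02^2 = 9.1204
Fc = 1 * 9.1204 / 1.9
Fc = 9.1204 / 1.9 = 4.8002 N

4.8002 N


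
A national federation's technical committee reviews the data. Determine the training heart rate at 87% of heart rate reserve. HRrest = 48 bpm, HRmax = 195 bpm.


Target = HRrest + pct*(HRmax - HRrest)
Heart rate reserve = HRmax - HRrest = 195 - 48 = 147 bpm
Fraction = 87% = 0.87
Target = 48 + 0.87 * 147
Target = 48 + 127.89 = 175.89 bpm

175.89 bpm


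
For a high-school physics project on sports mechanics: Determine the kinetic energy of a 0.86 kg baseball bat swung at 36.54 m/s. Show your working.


KE = 0.5 * m * v^2
KE = 0.5 * 0.86 * 36.54^2
KE = 0.5 * 0.86 * 1335.1716 = 574.1238 J

574.1238 J


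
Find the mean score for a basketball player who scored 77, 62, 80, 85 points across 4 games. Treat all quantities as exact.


Average = sum / n
Sum = 304
Average = 304 / 4 = 76

76


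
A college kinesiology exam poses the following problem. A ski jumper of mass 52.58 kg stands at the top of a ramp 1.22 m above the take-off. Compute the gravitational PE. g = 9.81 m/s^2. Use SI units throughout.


PE = m * g * h
PE = 52.58 * 9.81 * 1.22
PE = 515.8098 * 1.22 = 629.288 J

629.288 J


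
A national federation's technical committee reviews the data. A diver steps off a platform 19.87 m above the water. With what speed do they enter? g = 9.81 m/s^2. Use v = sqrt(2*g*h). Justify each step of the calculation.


v = sqrt(2 * g * h)
v = sqrt(2 * 9.81 * 19.87)
v = sqrt(389.8494) = 19.7446 m/s

19.7446 m/s


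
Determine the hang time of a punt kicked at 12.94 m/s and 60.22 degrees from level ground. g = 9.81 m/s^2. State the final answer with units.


T = 2*v*sin(theta)/g
sin(theta) = sin(60.22 deg) = 0.8679
T = 2*12.94*0.8679 / 9.81
T = 22.4623 / 9.81 = 2.2897 s

2.2897 s


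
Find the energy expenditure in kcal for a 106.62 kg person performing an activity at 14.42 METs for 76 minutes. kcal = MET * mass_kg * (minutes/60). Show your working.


kcal = MET * mass * time_hr
Convert time: 76 min = 1.2667 hr
kcal = 14.42 * 106.62 * 1.2667
kcal = 1947.4498 kcal

1947.4498 kcal


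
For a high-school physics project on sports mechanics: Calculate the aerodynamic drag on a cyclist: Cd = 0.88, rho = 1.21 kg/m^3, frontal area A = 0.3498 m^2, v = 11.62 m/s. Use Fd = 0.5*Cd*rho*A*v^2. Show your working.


Fd = 0.5 * Cd * rho * A * v^2
Fd = 0.5 * 0.88 * 1.21 * 0.3498 * 11.62^2
v^2 = 135.0244
Fd = 0.5 * 0.88 * 1.21 * 0.3498 * 135.0244 = 25.1461 N

25.1461 N


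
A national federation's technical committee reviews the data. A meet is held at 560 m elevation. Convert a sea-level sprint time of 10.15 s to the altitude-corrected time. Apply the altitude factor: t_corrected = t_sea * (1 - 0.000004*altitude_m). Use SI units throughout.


Correction factor = 1 - 0.000004 * 560 = 0.99776
t_corrected = t_sea * factor = 10.15 * 0.99776
t_corrected = 10.1273 s

10.1273 s


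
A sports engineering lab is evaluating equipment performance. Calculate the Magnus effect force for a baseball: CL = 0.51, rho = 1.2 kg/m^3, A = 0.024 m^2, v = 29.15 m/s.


FM = 0.5 * CL * rho * A * v^2
FM = 0.5 * 0.51 * 1.2 * 0.024 * 29.15^2
v^2 = 849.7225
FM = 0.5 * 0.51 * 1.2 * 0.024 * 849.7225 = 6.2404 N

6.2404 N


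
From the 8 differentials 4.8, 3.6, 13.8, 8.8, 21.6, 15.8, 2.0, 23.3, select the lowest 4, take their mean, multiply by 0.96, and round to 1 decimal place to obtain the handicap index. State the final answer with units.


All differentials: 4.8, 3.6, 13.8, 8.8, 21.6, 15.8, 2.0, 23.3
Sorted: 2.0, 3.6, 4.8, 8.8, 13.8, 15.8, 21.6, 23.3
Best 4: 2.0, 3.6, 4.8, 8.8
Average of best = 19.2 / 4 = 4.8
Raw index = 4.8 * 0.96 = 4.608
Handicap index = round(4.608, 1) = 4.6

4.6


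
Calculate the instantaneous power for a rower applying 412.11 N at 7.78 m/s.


P = F * v
P = 412.11 * 7.78
P = 3206.2158 W

3206.2158 W


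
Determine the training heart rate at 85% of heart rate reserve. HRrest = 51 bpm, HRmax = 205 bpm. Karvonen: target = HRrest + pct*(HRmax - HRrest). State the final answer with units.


Target = HRrest + pct*(HRmax - HRrest)
Heart rate reserve = HRmax - HRrest = 205 - 51 = 154 bpm
Fraction = 85% = 0.85
Target = 51 + 0.85 * 154
Target = 51 + 130.9 = 181.9 bpm

181.9 bpm


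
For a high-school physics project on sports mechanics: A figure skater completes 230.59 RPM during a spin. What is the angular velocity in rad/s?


omega = RPM * 2 * pi / 60
omega = 230.59 * 2 * 3.14159 / 60
omega = 1448.8397 / 60 = 24.1473 rad/s

24.1473 rad/s


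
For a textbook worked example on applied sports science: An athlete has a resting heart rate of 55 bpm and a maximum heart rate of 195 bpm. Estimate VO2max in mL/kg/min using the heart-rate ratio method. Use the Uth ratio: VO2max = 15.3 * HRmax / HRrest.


VO2max = 15.3 * HRmax / HRrest
VO2max = 15.3 * 195 / 55
VO2max = 2983.5 / 55 = 54.2455 mL/kg/min

54.2455 mL/kg/min


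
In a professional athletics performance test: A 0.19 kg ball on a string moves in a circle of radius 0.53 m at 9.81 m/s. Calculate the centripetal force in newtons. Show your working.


Fc = m * v^2 / r
v^2 = 9.81^2 = 96.2361
Fc = 0.19 * 96.2361 / 0.53
Fc = 18.2849 / 0.53 = 34.4997 N

34.4997 N


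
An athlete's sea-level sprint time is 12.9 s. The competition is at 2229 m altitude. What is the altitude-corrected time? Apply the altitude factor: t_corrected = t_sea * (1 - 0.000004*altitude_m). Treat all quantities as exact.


Correction factor = 1 - 0.000004 * 2229 = 0.991084
t_corrected = t_sea * factor = 12.9 * 0.991084
t_corrected = 12.785 s

12.785 s


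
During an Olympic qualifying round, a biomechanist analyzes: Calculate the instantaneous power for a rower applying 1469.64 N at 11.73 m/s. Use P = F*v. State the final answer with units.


P = F * v
P = 1469.64 * 11.73
P = 17238.8772 W

17238.8772 W


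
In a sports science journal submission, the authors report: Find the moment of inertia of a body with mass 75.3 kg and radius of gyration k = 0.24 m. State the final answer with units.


I = m * k^2
I = 75.3 * 0.24^2
I = 75.3 * 0.0576 = 4.3373 kg*m^2

4.3373 kg*m^2


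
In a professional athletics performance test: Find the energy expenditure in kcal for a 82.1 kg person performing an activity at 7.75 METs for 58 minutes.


kcal = MET * mass * time_hr
Convert time: 58 min = 0.9667 hr
kcal = 7.75 * 82.1 * 0.9667
kcal = 615.0658 kcal

615.0658 kcal


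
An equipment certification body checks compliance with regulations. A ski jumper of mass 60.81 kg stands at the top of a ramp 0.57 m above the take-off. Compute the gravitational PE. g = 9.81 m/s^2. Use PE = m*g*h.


PE = m * g * h
PE = 60.81 * 9.81 * 0.57
PE = 596.5461 * 0.57 = 340.0313 J

340.0313 J


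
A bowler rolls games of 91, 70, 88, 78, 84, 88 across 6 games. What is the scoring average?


Average = sum / n
Sum = 499
Average = 499 / 6 = 83.1667

83.1667


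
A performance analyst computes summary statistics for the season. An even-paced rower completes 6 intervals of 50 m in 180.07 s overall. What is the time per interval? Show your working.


Split time = total_time / n_laps = 180.07 / 6
Split time = 30.0117 s per lap

30.0117 s


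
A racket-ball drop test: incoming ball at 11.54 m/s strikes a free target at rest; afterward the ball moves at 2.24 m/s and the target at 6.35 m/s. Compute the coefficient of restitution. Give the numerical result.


e = (v2_after - v1_after) / (v1_before - v2_before)
Numerator = 6.35 - 2.24 = 4.11
Denominator = 11.54 - 0 = 11.54
e = 4.11 / 11.54 = 0.3562

0.3562


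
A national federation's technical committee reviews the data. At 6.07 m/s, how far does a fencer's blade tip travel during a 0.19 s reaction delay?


d = v * t
d = 6.07 * 0.19
d = 1.1533 m

1.1533 m


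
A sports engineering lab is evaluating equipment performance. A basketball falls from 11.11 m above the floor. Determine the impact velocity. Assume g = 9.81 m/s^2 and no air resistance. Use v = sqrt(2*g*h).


v = sqrt(2 * g * h)
v = sqrt(2 * 9.81 * 11.11)
v = sqrt(217.9782) = 14.7641 m/s

14.7641 m/s


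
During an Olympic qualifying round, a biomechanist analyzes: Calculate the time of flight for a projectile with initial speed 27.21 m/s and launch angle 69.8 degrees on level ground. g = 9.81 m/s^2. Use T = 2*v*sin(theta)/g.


T = 2*v*sin(theta)/g
sin(theta) = sin(69.8 deg) = 0.9385
T = 2*27.21*0.9385 / 9.81
T = 51.0728 / 9.81 = 5.2062 s

5.2062 s


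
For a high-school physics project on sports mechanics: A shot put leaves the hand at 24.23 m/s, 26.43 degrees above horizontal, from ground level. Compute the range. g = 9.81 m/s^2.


R = v^2 * sin(2*theta) / g
Convert angle to radians: theta = 26.43 deg = 0.4613 rad
sin(2*theta) = sin(0.9226) = 0.7972
R = 24.23^2 * 0.7972 / 9.81
R = 587.0929 * 0.7972 / 9.81 = 47.7073 m

47.7073 m


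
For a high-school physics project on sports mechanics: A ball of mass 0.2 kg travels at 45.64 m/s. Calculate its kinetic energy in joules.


KE = 0.5 * m * v^2
KE = 0.5 * 0.2 * 45.64^2
KE = 0.5 * 0.2 * 2083.0096 = 208.301 J

208.301 J


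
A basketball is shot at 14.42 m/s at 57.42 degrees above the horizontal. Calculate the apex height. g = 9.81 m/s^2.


H = (v*sin(theta))^2 / (2*g)
vy = v*sin(theta) = 14.42 * sin(57.42 deg) = 12.1509 m/s
H = vy^2 / (2*g) = 147.6438 / (2*9.81)
H = 147.6438 / 19.62 = 7.5252 m

7.5252 m


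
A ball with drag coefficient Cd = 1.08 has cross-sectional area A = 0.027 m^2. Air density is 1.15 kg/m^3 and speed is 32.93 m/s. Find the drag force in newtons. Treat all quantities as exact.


Fd = 0.5 * Cd * rho * A * v^2
Fd = 0.5 * 1.08 * 1.15 * 0.027 * 32.93^2
v^2 = 1084.3849
Fd = 0.5 * 1.08 * 1.15 * 0.027 * 1084.3849 = 18.1819 N

18.1819 N


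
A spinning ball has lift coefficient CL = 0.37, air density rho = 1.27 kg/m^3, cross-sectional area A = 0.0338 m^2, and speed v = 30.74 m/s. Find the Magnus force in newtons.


FM = 0.5 * CL * rho * A * v^2
FM = 0.5 * 0.37 * 1.27 * 0.0338 * 30.74^2
v^2 = 944.9476
FM = 0.5 * 0.37 * 1.27 * 0.0338 * 944.9476 = 7.5041 N

7.5041 N


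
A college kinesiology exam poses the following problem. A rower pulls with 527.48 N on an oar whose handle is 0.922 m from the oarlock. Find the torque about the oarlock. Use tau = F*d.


tau = F * d
tau = 527.48 * 0.922
tau = 486.3366 N*m

486.3366 N*m


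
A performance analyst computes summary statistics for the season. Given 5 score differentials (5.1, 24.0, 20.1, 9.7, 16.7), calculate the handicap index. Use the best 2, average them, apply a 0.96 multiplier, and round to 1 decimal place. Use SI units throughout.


All differentials: 5.1, 24.0, 20.1, 9.7, 16.7
Sorted: 5.1, 9.7, 16.7, 20.1, 24.0
Best 2: 5.1, 9.7
Average of best = 14.8 / 2 = 7.4
Raw index = 7.4 * 0.96 = 7.104
Handicap index = round(7.104, 1) = 7.1

7.1


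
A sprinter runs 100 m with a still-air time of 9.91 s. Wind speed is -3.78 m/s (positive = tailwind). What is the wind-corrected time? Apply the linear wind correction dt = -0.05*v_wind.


dt = -0.05 * v_wind = -0.05 * -3.78 = 0.189 s
t_corrected = t_still + dt = 9.91 + (0.189)
t_corrected = 10.099 s

10.099 s


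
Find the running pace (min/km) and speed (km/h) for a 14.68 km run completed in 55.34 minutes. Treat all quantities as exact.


Pace = time / distance = 55.34 min / 14.68 km = 3.7698 min/km
Speed = distance / time_in_hours = 14.68 / 0.9223 hr
Speed = 15.9162 km/h

3.7698 min/km, 15.9162 km/h


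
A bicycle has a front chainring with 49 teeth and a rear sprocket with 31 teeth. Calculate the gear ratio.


GR = front_teeth / rear_teeth
GR = 49 / 31
GR = 1.5806

1.5806


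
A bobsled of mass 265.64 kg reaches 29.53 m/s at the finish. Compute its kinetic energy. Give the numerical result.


KE = 0.5 * m * v^2
KE = 0.5 * 265.64 * 29.53^2
KE = 0.5 * 265.64 * 872.0209 = 115821.8159 J

115821.8159 J


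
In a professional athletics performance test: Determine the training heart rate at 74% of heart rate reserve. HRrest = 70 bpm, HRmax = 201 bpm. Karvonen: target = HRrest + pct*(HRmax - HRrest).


Target = HRrest + pct*(HRmax - HRrest)
Heart rate reserve = HRmax - HRrest = 201 - 70 = 131 bpm
Fraction = 74% = 0.74
Target = 70 + 0.74 * 131
Target = 70 + 96.94 = 166.94 bpm

166.94 bpm


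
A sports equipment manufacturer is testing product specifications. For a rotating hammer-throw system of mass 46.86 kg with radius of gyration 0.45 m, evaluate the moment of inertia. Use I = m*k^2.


I = m * k^2
I = 46.86 * 0.45^2
I = 46.86 * 0.2025 = 9.4892 kg*m^2

9.4892 kg*m^2


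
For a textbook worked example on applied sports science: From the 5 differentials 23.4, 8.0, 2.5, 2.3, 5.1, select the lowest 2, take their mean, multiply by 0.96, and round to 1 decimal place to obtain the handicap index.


All differentials: 23.4, 8.0, 2.5, 2.3, 5.1
Sorted: 2.3, 2.5, 5.1, 8.0, 23.4
Best 2: 2.3, 2.5
Average of best = 4.8 / 2 = 2.4
Raw index = 2.4 * 0.96 = 2.304
Handicap index = round(2.304, 1) = 2.3

2.3


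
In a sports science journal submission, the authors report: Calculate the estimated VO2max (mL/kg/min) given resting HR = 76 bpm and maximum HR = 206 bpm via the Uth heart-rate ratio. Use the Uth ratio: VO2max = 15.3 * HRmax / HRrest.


VO2max = 15.3 * HRmax / HRrest
VO2max = 15.3 * 206 / 76
VO2max = 3151.8 / 76 = 41.4711 mL/kg/min

41.4711 mL/kg/min


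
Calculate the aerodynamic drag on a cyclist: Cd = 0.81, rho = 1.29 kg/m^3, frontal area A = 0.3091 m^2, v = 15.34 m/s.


Fd = 0.5 * Cd * rho * A * v^2
Fd = 0.5 * 0.81 * 1.29 * 0.3091 * 15.34^2
v^2 = 235.3156
Fd = 0.5 * 0.81 * 1.29 * 0.3091 * 235.3156 = 38.001 N

38.001 N


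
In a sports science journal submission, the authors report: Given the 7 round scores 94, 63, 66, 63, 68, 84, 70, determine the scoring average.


Average = sum / n
Sum = 508
Average = 508 / 7 = 72.5714

72.5714


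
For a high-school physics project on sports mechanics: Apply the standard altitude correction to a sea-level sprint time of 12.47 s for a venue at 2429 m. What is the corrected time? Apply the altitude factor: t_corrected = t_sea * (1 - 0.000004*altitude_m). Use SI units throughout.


Correction factor = 1 - 0.000004 * 2429 = 0.990284
t_corrected = t_sea * factor = 12.47 * 0.990284
t_corrected = 12.3488 s

12.3488 s


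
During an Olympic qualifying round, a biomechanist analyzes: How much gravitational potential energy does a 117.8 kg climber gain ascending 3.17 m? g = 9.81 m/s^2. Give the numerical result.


PE = m * g * h
PE = 117.8 * 9.81 * 3.17
PE = 1155.618 * 3.17 = 3663.3091 J

3663.3091 J


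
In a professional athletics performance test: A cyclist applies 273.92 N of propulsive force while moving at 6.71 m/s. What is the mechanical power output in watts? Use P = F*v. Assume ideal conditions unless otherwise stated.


P = F * v
P = 273.92 * 6.71
P = 1838.0032 W

1838.0032 W


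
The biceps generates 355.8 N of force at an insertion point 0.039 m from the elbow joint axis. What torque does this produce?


tau = F * d
tau = 355.8 * 0.039
tau = 13.8762 N*m

13.8762 N*m


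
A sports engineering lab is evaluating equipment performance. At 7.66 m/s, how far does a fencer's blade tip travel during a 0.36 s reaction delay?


d = v * t
d = 7.66 * 0.36
d = 2.7576 m

2.7576 m


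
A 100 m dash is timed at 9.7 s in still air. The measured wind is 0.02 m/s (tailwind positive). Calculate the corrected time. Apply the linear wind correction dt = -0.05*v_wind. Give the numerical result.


dt = -0.05 * v_wind = -0.05 * 0.02 = -0.001 s
t_corrected = t_still + dt = 9.7 + (-0.001)
t_corrected = 9.699 s

9.699 s


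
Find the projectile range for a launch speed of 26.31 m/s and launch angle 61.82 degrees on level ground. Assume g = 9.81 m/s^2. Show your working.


R = v^2 * sin(2*theta) / g
Convert angle to radians: theta = 61.82 deg = 1.079 rad
sin(2*theta) = sin(2.1579) = 0.8325
R = 26.31^2 * 0.8325 / 9.81
R = 692.2161 * 0.8325 / 9.81 = 58.7456 m

58.7456 m


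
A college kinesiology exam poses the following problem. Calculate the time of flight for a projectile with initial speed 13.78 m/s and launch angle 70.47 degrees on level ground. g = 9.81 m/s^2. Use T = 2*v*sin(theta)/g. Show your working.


T = 2*v*sin(theta)/g
sin(theta) = sin(70.47 deg) = 0.9425
T = 2*13.78*0.9425 / 9.81
T = 25.9744 / 9.81 = 2.6477 s

2.6477 s


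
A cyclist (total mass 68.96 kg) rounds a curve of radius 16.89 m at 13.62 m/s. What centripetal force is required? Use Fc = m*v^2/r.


Fc = m * v^2 / r
v^2 = 13.62^2 = 185.5044
Fc = 68.96 * 185.5044 / 16.89
Fc = 12792.3834 / 16.89 = 757.3939 N

757.3939 N


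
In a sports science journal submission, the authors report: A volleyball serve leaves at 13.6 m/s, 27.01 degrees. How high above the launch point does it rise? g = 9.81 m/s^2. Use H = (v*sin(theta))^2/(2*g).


H = (v*sin(theta))^2 / (2*g)
vy = v*sin(theta) = 13.6 * sin(27.01 deg) = 6.1764 m/s
H = vy^2 / (2*g) = 38.1477 / (2*9.81)
H = 38.1477 / 19.62 = 1.9443 m

1.9443 m


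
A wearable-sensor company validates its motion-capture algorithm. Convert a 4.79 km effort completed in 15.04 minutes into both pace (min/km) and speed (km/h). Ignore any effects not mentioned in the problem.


Pace = time / distance = 15.04 min / 4.79 km = 3.1399 min/km
Speed = distance / time_in_hours = 4.79 / 0.2507 hr
Speed = 19.109 km/h

3.1399 min/km, 19.109 km/h


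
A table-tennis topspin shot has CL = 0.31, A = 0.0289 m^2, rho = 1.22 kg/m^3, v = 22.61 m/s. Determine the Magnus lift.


FM = 0.5 * CL * rho * A * v^2
FM = 0.5 * 0.31 * 1.22 * 0.0289 * 22.61^2
v^2 = 511.2121
FM = 0.5 * 0.31 * 1.22 * 0.0289 * 511.2121 = 2.7938 N

2.7938 N


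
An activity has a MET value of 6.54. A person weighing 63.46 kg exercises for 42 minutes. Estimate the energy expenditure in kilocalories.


kcal = MET * mass * time_hr
Convert time: 42 min = 0.7 hr
kcal = 6.54 * 63.46 * 0.7
kcal = 290.5199 kcal

290.5199 kcal


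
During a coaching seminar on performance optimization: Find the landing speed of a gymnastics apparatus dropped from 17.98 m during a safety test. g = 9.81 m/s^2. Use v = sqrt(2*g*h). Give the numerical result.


v = sqrt(2 * g * h)
v = sqrt(2 * 9.81 * 17.98)
v = sqrt(352.7676) = 18.7821 m/s

18.7821 m/s


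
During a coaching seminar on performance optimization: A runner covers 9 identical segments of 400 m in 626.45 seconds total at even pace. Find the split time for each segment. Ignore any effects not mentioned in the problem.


Split time = total_time / n_laps = 626.45 / 9
Split time = 69.6056 s per lap

69.6056 s


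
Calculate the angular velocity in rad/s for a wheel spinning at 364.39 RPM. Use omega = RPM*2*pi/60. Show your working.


omega = RPM * 2 * pi / 60
omega = 364.39 * 2 * 3.14159 / 60
omega = 2289.5299 / 60 = 38.1588 rad/s

38.1588 rad/s


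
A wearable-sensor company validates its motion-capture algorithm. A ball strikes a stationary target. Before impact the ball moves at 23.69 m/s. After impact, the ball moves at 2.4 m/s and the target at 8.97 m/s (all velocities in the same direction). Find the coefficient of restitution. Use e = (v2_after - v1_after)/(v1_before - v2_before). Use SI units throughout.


e = (v2_after - v1_after) / (v1_before - v2_before)
Numerator = 8.97 - 2.4 = 6.57
Denominator = 23.69 - 0 = 23.69
e = 6.57 / 23.69 = 0.2773

0.2773


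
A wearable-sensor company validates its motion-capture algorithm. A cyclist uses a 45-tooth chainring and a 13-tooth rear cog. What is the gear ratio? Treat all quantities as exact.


GR = front_teeth / rear_teeth
GR = 45 / 13
GR = 3.4615

3.4615


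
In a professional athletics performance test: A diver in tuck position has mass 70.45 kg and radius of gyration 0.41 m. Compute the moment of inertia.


I = m * k^2
I = 70.45 * 0.41^2
I = 70.45 * 0.1681 = 11.8426 kg*m^2

11.8426 kg*m^2


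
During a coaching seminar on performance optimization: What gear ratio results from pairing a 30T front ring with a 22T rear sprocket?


GR = front_teeth / rear_teeth
GR = 30 / 22
GR = 1.3636

1.3636


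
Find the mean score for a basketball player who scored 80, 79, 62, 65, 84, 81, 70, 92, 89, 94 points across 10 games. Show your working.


Average = sum / n
Sum = 796
Average = 796 / 10 = 79.6

79.6


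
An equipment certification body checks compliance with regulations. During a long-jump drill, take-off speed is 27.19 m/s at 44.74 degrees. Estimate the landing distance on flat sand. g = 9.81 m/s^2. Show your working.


R = v^2 * sin(2*theta) / g
Convert angle to radians: theta = 44.74 deg = 0.7809 rad
sin(2*theta) = sin(1.5617) = 1
R = 27.19^2 * 1 / 9.81
R = 739.2961 * 1 / 9.81 = 75.3584 m

75.3584 m


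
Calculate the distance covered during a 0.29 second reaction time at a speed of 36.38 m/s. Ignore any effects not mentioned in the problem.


d = v * t
d = 36.38 * 0.29
d = 10.5502 m

10.5502 m


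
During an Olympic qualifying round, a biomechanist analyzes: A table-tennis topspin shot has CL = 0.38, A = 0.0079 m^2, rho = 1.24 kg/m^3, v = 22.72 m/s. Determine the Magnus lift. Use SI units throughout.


FM = 0.5 * CL * rho * A * v^2
FM = 0.5 * 0.38 * 1.24 * 0.0079 * 22.72^2
v^2 = 516.1984
FM = 0.5 * 0.38 * 1.24 * 0.0079 * 516.1984 = 0.9608 N

0.9608 N


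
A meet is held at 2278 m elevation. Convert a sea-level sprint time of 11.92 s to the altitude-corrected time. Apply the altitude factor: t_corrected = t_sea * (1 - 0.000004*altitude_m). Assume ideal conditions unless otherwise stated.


Correction factor = 1 - 0.000004 * 2278 = 0.990888
t_corrected = t_sea * factor = 11.92 * 0.990888
t_corrected = 11.8114 s

11.8114 s


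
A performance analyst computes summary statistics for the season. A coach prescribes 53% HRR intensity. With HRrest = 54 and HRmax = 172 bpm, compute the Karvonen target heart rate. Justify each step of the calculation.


Target = HRrest + pct*(HRmax - HRrest)
Heart rate reserve = HRmax - HRrest = 172 - 54 = 118 bpm
Fraction = 53% = 0.53
Target = 54 + 0.53 * 118
Target = 54 + 62.54 = 116.54 bpm

116.54 bpm


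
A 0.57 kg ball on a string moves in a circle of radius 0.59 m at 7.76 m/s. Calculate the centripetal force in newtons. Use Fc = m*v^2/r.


Fc = m * v^2 / r
v^2 = 7.76^2 = 60.2176
Fc = 0.57 * 60.2176 / 0.59
Fc = 34.324 / 0.59 = 58.1763 N

58.1763 N


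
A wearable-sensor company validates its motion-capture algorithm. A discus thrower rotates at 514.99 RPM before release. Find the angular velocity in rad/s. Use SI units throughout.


omega = RPM * 2 * pi / 60
omega = 514.99 * 2 * 3.14159 / 60
omega = 3235.7776 / 60 = 53.9296 rad/s

53.9296 rad/s


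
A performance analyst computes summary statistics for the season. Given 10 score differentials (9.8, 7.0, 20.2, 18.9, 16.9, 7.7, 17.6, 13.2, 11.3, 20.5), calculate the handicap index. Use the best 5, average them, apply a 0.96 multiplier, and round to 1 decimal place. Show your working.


All differentials: 9.8, 7.0, 20.2, 18.9, 16.9, 7.7, 17.6, 13.2, 11.3, 20.5
Sorted: 7.0, 7.7, 9.8, 11.3, 13.2, 16.9, 17.6, 18.9, 20.2, 20.5
Best 5: 7.0, 7.7, 9.8, 11.3, 13.2
Average of best = 49 / 5 = 9.8
Raw index = 9.8 * 0.96 = 9.408
Handicap index = round(9.408, 1) = 9.4

9.4


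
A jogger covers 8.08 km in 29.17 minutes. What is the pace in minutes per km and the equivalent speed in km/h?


Pace = time / distance = 29.17 min / 8.08 km = 3.6101 min/km
Speed = distance / time_in_hours = 8.08 / 0.4862 hr
Speed = 16.6198 km/h

3.6101 min/km, 16.6198 km/h


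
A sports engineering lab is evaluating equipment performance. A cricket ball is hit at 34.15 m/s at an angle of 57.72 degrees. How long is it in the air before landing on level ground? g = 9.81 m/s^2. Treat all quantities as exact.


T = 2*v*sin(theta)/g
sin(theta) = sin(57.72 deg) = 0.8454
T = 2*34.15*0.8454 / 9.81
T = 57.7441 / 9.81 = 5.8863 s

5.8863 s


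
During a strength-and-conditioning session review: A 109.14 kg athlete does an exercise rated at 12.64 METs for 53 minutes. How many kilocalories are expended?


kcal = MET * mass * time_hr
Convert time: 53 min = 0.8833 hr
kcal = 12.64 * 109.14 * 0.8833
kcal = 1218.5845 kcal

1218.5845 kcal


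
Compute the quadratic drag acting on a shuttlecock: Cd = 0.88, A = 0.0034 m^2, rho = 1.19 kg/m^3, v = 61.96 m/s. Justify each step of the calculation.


Fd = 0.5 * Cd * rho * A * v^2
Fd = 0.5 * 0.88 * 1.19 * 0.0034 * 61.96^2
v^2 = 3839.0416
Fd = 0.5 * 0.88 * 1.19 * 0.0034 * 3839.0416 = 6.8344 N

6.8344 N


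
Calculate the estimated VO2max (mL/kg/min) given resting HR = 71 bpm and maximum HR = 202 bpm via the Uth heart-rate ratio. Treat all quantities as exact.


VO2max = 15.3 * HRmax / HRrest
VO2max = 15.3 * 202 / 71
VO2max = 3090.6 / 71 = 43.5296 mL/kg/min

43.5296 mL/kg/min


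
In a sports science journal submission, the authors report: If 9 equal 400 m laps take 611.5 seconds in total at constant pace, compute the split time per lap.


Split time = total_time / n_laps = 611.5 / 9
Split time = 67.9444 s per lap

67.9444 s


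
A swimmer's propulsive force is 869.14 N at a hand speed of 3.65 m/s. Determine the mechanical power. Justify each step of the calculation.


P = F * v
P = 869.14 * 3.65
P = 3172.361 W

3172.361 W


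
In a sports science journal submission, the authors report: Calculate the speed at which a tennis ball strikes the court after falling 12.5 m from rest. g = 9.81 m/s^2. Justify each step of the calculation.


v = sqrt(2 * g * h)
v = sqrt(2 * 9.81 * 12.5)
v = sqrt(245.25) = 15.6605 m/s

15.6605 m/s


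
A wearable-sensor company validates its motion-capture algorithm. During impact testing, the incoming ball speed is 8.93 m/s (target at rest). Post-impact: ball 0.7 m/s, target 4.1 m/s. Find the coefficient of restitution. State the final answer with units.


e = (v2_after - v1_after) / (v1_before - v2_before)
Numerator = 4.1 - 0.7 = 3.4
Denominator = 8.93 - 0 = 8.93
e = 3.4 / 8.93 = 0.3807

0.3807


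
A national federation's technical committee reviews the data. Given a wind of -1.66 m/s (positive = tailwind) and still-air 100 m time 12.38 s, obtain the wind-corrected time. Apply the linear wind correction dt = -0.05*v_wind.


dt = -0.05 * v_wind = -0.05 * -1.66 = 0.083 s
t_corrected = t_still + dt = 12.38 + (0.083)
t_corrected = 12.463 s

12.463 s


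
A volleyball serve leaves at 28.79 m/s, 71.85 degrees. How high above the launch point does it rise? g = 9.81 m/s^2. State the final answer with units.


H = (v*sin(theta))^2 / (2*g)
vy = v*sin(theta) = 28.79 * sin(71.85 deg) = 27.3575 m/s
H = vy^2 / (2*g) = 748.4346 / (2*9.81)
H = 748.4346 / 19.62 = 38.1465 m

38.1465 m


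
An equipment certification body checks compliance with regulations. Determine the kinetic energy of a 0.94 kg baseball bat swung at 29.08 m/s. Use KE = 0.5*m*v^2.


KE = 0.5 * m * v^2
KE = 0.5 * 0.94 * 29.08^2
KE = 0.5 * 0.94 * 845.6464 = 397.4538 J

397.4538 J


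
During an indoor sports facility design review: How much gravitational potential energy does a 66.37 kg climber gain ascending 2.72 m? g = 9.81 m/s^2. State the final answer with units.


PE = m * g * h
PE = 66.37 * 9.81 * 2.72
PE = 651.0897 * 2.72 = 1770.964 J

1770.964 J


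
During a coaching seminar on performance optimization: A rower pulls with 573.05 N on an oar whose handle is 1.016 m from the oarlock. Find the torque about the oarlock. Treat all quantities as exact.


tau = F * d
tau = 573.05 * 1.016
tau = 582.2188 N*m

582.2188 N*m


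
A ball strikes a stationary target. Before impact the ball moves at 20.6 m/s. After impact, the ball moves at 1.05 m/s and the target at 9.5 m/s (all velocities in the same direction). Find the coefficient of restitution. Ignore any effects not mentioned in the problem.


e = (v2_after - v1_after) / (v1_before - v2_before)
Numerator = 9.5 - 1.05 = 8.45
Denominator = 20.6 - 0 = 20.6
e = 8.45 / 20.6 = 0.4102

0.4102


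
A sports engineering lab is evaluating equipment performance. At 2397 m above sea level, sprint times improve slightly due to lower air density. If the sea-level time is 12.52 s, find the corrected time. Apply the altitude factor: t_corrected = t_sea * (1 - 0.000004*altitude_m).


Correction factor = 1 - 0.000004 * 2397 = 0.990412
t_corrected = t_sea * factor = 12.52 * 0.990412
t_corrected = 12.4 s

12.4 s


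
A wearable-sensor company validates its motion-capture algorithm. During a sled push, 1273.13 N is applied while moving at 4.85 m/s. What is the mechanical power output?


P = F * v
P = 1273.13 * 4.85
P = 6174.6805 W

6174.6805 W


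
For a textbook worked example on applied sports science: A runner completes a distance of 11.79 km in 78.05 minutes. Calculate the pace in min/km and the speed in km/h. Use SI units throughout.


Pace = time / distance = 78.05 min / 11.79 km = 6.62 min/km
Speed = distance / time_in_hours = 11.79 / 1.3008 hr
Speed = 9.0634 km/h

6.62 min/km, 9.0634 km/h


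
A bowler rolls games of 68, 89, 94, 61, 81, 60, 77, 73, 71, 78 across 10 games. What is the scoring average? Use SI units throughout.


Average = sum / n
Sum = 752
Average = 752 / 10 = 75.2

75.2


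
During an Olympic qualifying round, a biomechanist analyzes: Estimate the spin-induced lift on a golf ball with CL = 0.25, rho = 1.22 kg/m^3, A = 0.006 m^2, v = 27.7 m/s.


FM = 0.5 * CL * rho * A * v^2
FM = 0.5 * 0.25 * 1.22 * 0.006 * 27.7^2
v^2 = 767.29
FM = 0.5 * 0.25 * 1.22 * 0.006 * 767.29 = 0.7021 N

0.7021 N


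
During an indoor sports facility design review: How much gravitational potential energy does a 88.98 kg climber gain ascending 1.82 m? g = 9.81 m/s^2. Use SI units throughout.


PE = m * g * h
PE = 88.98 * 9.81 * 1.82
PE = 872.8938 * 1.82 = 1588.6667 J

1588.6667 J


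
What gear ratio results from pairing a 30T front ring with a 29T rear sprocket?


GR = front_teeth / rear_teeth
GR = 30 / 29
GR = 1.0345

1.0345


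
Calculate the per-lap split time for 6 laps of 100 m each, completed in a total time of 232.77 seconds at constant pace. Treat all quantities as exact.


Split time = total_time / n_laps = 232.77 / 6
Split time = 38.795 s per lap

38.795 s


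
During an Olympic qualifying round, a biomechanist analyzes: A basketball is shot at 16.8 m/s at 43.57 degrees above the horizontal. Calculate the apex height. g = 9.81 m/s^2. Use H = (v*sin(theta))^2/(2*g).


H = (v*sin(theta))^2 / (2*g)
vy = v*sin(theta) = 16.8 * sin(43.57 deg) = 11.5792 m/s
H = vy^2 / (2*g) = 134.0787 / (2*9.81)
H = 134.0787 / 19.62 = 6.8338 m

6.8338 m


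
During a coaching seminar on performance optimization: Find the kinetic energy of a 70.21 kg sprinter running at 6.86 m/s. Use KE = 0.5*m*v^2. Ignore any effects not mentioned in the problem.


KE = 0.5 * m * v^2
KE = 0.5 * 70.21 * 6.86^2
KE = 0.5 * 70.21 * 47.0596 = 1652.0273 J

1652.0273 J


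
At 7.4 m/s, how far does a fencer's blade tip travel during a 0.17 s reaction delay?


d = v * t
d = 7.4 * 0.17
d = 1.258 m

1.258 m


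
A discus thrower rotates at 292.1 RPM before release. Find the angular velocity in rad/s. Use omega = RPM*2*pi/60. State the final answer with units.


omega = RPM * 2 * pi / 60
omega = 292.1 * 2 * 3.14159 / 60
omega = 1835.3184 / 60 = 30.5886 rad/s

30.5886 rad/s


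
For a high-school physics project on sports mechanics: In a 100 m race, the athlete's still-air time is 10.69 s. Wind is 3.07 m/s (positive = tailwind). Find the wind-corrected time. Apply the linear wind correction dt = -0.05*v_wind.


dt = -0.05 * v_wind = -0.05 * 3.07 = -0.1535 s
t_corrected = t_still + dt = 10.69 + (-0.1535)
t_corrected = 10.5365 s

10.5365 s


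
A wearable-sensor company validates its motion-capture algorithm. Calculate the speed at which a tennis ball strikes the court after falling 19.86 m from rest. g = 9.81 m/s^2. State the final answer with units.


v = sqrt(2 * g * h)
v = sqrt(2 * 9.81 * 19.86)
v = sqrt(389.6532) = 19.7396 m/s

19.7396 m/s


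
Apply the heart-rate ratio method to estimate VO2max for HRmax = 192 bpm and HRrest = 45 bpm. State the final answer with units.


VO2max = 15.3 * HRmax / HRrest
VO2max = 15.3 * 192 / 45
VO2max = 2937.6 / 45 = 65.28 mL/kg/min

65.28 mL/kg/min


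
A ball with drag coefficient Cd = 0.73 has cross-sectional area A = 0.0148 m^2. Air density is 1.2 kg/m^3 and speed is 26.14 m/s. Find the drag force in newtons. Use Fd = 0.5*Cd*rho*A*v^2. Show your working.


Fd = 0.5 * Cd * rho * A * v^2
Fd = 0.5 * 0.73 * 1.2 * 0.0148 * 26.14^2
v^2 = 683.2996
Fd = 0.5 * 0.73 * 1.2 * 0.0148 * 683.2996 = 4.4294 N

4.4294 N


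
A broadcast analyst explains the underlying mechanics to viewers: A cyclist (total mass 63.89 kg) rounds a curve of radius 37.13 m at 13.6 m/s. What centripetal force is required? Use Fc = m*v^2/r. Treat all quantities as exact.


Fc = m * v^2 / r
v^2 = 13.6^2 = 184.96
Fc = 63.89 * 184.96 / 37.13
Fc = 11817.0944 / 37.13 = 318.2627 N

318.2627 N


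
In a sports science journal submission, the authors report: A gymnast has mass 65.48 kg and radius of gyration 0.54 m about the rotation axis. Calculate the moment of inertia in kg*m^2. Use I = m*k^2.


I = m * k^2
I = 65.48 * 0.54^2
I = 65.48 * 0.2916 = 19.094 kg*m^2

19.094 kg*m^2


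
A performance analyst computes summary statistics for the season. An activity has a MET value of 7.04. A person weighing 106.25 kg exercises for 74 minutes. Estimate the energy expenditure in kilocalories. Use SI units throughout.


kcal = MET * mass * time_hr
Convert time: 74 min = 1.2333 hr
kcal = 7.04 * 106.25 * 1.2333
kcal = 922.5333 kcal

922.5333 kcal


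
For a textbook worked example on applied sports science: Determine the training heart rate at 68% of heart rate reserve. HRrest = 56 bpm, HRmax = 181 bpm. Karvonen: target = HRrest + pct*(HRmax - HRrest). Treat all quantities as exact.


Target = HRrest + pct*(HRmax - HRrest)
Heart rate reserve = HRmax - HRrest = 181 - 56 = 125 bpm
Fraction = 68% = 0.68
Target = 56 + 0.68 * 125
Target = 56 + 85 = 141 bpm

141 bpm


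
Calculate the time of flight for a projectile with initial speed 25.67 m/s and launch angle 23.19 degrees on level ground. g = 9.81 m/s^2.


T = 2*v*sin(theta)/g
sin(theta) = sin(23.19 deg) = 0.3938
T = 2*25.67*0.3938 / 9.81
T = 20.2167 / 9.81 = 2.0608 s

2.0608 s


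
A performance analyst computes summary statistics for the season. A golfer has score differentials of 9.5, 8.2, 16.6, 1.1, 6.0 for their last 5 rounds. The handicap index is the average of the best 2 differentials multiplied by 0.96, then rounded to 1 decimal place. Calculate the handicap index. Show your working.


All differentials: 9.5, 8.2, 16.6, 1.1, 6.0
Sorted: 1.1, 6.0, 8.2, 9.5, 16.6
Best 2: 1.1, 6.0
Average of best = 7.1 / 2 = 3.55
Raw index = 3.55 * 0.96 = 3.408
Handicap index = round(3.408, 1) = 3.4

3.4


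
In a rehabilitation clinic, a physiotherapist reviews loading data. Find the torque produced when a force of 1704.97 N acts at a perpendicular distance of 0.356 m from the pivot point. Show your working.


tau = F * d
tau = 1704.97 * 0.356
tau = 606.9693 N*m

606.9693 N*m


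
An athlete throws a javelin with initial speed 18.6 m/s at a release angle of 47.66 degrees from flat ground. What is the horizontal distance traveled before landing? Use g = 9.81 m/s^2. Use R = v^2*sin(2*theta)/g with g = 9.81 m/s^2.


R = v^2 * sin(2*theta) / g
Convert angle to radians: theta = 47.66 deg = 0.8318 rad
sin(2*theta) = sin(1.6636) = 0.9957
R = 18.6^2 * 0.9957 / 9.81
R = 345.96 * 0.9957 / 9.81 = 35.1141 m

35.1141 m


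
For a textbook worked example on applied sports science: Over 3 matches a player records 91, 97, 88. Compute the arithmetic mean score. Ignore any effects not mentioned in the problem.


Average = sum / n
Sum = 276
Average = 276 / 3 = 92

92


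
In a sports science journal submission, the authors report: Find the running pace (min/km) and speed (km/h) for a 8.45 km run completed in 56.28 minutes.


Pace = time / distance = 56.28 min / 8.45 km = 6.6604 min/km
Speed = distance / time_in_hours = 8.45 / 0.938 hr
Speed = 9.0085 km/h

6.6604 min/km, 9.0085 km/h
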